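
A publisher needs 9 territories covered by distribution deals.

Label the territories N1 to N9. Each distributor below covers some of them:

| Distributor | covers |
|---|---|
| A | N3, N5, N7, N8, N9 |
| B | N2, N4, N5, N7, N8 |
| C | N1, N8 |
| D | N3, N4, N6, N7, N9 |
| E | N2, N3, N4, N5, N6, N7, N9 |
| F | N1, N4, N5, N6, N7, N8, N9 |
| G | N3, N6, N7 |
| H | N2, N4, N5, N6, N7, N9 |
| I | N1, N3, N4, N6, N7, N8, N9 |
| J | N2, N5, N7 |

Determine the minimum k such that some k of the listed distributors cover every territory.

B and I together: B ∪ I = {N1, N2, N3, N4, N5, N6, N7, N8, N9} — every territory is covered.
No single distributor has all 9 territories (the largest, E, has 7), so 2 is optimal.

2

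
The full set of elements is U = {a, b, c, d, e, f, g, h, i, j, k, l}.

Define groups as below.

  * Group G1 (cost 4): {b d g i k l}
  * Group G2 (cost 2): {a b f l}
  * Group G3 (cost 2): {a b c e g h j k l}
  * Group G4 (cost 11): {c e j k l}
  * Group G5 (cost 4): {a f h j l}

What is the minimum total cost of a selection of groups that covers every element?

8

G1, G2, G3 together cover every element (G1 ∪ G2 ∪ G3 = {a, b, c, d, e, f, g, h, i, j, k, l}); total cost 4 + 2 + 2 = 8.
No covering selection has total cost below 8.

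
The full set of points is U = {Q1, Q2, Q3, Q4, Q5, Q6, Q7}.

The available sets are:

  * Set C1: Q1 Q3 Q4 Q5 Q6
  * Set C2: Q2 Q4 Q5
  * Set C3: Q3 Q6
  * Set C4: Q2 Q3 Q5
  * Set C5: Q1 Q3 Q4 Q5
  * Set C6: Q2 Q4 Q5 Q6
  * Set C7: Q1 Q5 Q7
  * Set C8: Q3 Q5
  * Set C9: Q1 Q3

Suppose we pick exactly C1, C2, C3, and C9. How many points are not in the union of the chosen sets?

1

Union of C1, C2, C3, C9 = {Q1, Q2, Q3, Q4, Q5, Q6}.
Not covered: Q7 — 1 point.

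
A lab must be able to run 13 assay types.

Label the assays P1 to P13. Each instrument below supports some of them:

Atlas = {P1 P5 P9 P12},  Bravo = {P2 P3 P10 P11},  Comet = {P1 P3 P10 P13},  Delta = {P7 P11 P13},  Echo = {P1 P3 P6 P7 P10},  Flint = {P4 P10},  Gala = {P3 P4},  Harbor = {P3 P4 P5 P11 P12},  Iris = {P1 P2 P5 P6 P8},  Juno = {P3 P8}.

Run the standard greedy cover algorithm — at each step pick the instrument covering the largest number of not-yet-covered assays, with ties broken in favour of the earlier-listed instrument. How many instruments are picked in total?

Greedy: pick Echo (covers 5 new) → pick Harbor (covers 4 new) → pick Iris (covers 2 new) → pick Atlas (covers 1 new) → pick Comet (covers 1 new). Total picks: 5.

5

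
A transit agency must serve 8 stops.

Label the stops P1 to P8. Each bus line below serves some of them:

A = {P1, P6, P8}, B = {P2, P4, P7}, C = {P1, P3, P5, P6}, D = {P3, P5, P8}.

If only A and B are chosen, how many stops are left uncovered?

2

Union of A, B = {P1, P2, P4, P6, P7, P8}.
Not covered: P3, P5 — 2 stops.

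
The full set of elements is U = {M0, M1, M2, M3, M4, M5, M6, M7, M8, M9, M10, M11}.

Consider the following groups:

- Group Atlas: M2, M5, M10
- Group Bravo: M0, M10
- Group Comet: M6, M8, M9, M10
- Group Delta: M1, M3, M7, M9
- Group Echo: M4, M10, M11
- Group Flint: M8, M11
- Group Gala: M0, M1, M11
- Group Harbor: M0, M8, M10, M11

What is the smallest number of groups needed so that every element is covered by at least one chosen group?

Take {Atlas, Comet, Delta, Echo, Gala}. Their union is {M0, M1, M2, M3, M4, M5, M6, M7, M8, M9, M10, M11}, which is all 12 elements.
No 4 of the 8 groups cover everything (all 70 combinations miss at least one element), so 5 is optimal.

5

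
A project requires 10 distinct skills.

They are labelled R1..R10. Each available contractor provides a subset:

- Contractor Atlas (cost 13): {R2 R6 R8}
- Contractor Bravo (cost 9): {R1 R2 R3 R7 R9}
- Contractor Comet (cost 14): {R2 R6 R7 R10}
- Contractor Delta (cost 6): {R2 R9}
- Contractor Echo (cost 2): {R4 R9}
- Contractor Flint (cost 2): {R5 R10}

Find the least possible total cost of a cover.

Atlas, Bravo, Echo, Flint together cover every skill (Atlas ∪ Bravo ∪ Echo ∪ Flint = {R1, R2, R3, R4, R5, R6, R7, R8, R9, R10}); total cost 13 + 9 + 2 + 2 = 26.
No covering selection has total cost below 26.

26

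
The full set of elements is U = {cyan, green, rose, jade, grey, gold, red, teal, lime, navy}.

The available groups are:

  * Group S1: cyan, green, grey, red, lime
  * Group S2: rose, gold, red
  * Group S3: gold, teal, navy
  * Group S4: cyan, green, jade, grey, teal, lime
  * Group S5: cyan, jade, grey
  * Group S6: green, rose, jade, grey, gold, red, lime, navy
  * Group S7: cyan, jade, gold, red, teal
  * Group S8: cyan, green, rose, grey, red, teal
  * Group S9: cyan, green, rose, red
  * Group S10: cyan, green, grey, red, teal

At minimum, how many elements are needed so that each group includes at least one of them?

The 2 elements {cyan, gold} hit every group.
The groups S2, S4 are pairwise disjoint, so any hitting set needs a separate element for each — at least 2. Hence 2 is optimal.

2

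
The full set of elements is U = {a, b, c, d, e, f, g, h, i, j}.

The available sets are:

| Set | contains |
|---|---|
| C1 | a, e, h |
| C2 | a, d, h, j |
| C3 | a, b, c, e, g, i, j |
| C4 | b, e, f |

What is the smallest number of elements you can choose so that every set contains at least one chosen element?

2

The 2 elements {a, b} hit every set.
The sets C2, C4 are pairwise disjoint, so any hitting set needs a separate element for each — at least 2. Hence 2 is optimal.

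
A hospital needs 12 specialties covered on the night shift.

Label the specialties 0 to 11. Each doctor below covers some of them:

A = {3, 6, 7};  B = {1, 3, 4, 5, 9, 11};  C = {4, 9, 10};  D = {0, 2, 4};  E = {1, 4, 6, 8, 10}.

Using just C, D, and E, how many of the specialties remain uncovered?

Union of C, D, E = {0, 1, 2, 4, 6, 8, 9, 10}.
Not covered: 3, 5, 7, 11 — 4 specialties.

4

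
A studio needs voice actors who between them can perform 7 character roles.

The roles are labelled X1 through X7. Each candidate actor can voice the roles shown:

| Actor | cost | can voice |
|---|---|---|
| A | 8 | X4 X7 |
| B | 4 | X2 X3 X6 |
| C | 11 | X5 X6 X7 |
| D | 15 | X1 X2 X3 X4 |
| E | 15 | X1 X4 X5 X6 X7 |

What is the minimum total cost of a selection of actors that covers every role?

19

B, E together cover every role (B ∪ E = {X1, X2, X3, X4, X5, X6, X7}); total cost 4 + 15 = 19.
No covering selection has total cost below 19.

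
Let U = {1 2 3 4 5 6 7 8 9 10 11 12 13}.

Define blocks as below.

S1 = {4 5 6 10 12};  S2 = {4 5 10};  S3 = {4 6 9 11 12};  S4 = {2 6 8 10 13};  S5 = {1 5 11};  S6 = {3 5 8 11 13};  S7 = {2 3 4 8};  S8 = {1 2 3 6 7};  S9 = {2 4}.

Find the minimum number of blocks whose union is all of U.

4

S1, S3, S6, and S8 cover everything between them: the union {1, 2, 3, 4, 5, 6, 7, 8, 9, 10, 11, 12, 13} is all of U.
No 3 of the 9 blocks cover everything (all 84 combinations miss at least one point), so 4 is optimal.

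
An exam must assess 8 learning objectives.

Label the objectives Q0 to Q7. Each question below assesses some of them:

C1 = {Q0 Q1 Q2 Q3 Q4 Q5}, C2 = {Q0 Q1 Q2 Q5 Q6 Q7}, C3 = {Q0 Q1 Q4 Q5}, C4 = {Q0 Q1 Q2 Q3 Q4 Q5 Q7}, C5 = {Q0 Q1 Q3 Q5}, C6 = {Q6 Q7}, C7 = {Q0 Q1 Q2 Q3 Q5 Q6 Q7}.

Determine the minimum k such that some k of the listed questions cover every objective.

2

C1 and C7 together: C1 ∪ C7 = {Q0, Q1, Q2, Q3, Q4, Q5, Q6, Q7} — every objective is covered.
No single question has all 8 objectives (the largest, C4, has 7), so 2 is optimal.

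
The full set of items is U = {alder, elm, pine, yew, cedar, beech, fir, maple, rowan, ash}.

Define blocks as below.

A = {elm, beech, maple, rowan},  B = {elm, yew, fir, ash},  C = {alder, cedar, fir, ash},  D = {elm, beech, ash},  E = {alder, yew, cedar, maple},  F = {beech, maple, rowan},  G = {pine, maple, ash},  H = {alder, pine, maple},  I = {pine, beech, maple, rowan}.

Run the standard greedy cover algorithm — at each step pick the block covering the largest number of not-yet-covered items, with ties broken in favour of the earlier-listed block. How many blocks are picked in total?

4

Greedy: pick A (covers 4 new) → pick C (covers 4 new) → pick B (covers 1 new) → pick G (covers 1 new). Total picks: 4.
(The true minimum cover uses only 3 blocks, so greedy is not optimal here.)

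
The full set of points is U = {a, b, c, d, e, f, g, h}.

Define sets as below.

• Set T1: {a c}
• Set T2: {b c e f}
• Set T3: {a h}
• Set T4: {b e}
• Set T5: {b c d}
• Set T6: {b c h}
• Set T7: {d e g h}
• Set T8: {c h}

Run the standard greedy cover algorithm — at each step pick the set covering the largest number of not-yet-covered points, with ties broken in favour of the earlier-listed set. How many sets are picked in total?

3

Greedy: pick T2 (covers 4 new) → pick T7 (covers 3 new) → pick T1 (covers 1 new). Total picks: 3.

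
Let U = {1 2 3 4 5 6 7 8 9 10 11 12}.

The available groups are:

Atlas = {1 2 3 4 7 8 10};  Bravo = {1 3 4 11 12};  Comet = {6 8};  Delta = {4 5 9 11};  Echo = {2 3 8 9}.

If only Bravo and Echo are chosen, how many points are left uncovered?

Union of Bravo, Echo = {1, 2, 3, 4, 8, 9, 11, 12}.
Not covered: 5, 6, 7, 10 — 4 points.

4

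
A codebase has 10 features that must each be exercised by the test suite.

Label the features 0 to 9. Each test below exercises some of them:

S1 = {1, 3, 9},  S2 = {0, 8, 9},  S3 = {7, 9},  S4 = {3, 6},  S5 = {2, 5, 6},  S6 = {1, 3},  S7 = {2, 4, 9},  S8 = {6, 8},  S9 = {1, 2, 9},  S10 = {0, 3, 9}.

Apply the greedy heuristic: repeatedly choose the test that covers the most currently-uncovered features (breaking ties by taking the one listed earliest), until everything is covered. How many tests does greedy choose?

5

Greedy: pick S1 (covers 3 new) → pick S5 (covers 3 new) → pick S2 (covers 2 new) → pick S3 (covers 1 new) → pick S7 (covers 1 new). Total picks: 5.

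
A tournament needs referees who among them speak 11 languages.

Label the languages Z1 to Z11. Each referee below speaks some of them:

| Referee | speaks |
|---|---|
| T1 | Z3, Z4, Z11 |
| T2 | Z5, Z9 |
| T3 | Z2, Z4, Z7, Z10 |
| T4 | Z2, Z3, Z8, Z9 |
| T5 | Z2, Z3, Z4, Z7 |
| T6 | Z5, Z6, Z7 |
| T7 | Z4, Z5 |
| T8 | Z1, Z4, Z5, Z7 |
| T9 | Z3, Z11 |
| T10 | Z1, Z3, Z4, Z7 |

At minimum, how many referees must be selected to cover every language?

T3 and T4 and T6 and T8 and T9 together: T3 ∪ T4 ∪ T6 ∪ T8 ∪ T9 = {Z1, Z2, Z3, Z4, Z5, Z6, Z7, Z8, Z9, Z10, Z11} — every language is covered.
No 4 of the 10 referees cover everything (all 210 combinations miss at least one language), so 5 is optimal.

5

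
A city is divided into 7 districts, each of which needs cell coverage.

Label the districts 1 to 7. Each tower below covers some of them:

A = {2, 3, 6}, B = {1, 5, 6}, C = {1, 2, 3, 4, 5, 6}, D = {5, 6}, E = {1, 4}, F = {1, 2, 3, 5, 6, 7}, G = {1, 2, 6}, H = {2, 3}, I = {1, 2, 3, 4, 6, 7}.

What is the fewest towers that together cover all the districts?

2

C and I together: C ∪ I = {1, 2, 3, 4, 5, 6, 7} — every district is covered.
No single tower has all 7 districts (the largest, C, has 6), so 2 is optimal.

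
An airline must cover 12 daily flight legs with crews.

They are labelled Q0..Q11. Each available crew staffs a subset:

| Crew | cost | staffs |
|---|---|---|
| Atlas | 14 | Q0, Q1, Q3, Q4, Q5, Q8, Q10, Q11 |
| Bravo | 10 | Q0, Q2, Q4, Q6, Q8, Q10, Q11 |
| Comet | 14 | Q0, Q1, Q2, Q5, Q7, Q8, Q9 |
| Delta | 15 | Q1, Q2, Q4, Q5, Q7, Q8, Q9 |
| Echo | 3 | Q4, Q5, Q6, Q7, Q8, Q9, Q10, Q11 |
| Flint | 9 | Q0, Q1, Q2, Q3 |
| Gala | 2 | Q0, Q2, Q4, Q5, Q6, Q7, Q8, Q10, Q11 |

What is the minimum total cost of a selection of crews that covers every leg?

Echo, Flint together cover every leg (Echo ∪ Flint = {Q0, Q1, Q2, Q3, Q4, Q5, Q6, Q7, Q8, Q9, Q10, Q11}); total cost 3 + 9 = 12.
The greedy pick Gala, Echo, Flint costs 14; no covering selection beats 12.

12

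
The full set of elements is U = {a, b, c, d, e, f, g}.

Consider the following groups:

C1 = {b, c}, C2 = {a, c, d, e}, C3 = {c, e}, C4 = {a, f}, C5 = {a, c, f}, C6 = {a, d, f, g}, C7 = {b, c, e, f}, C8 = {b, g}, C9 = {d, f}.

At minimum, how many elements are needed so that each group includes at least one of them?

3

The 3 elements {b, e, f} hit every group.
The groups C3, C8, C9 are pairwise disjoint, so any hitting set needs a separate element for each — at least 3. Hence 3 is optimal.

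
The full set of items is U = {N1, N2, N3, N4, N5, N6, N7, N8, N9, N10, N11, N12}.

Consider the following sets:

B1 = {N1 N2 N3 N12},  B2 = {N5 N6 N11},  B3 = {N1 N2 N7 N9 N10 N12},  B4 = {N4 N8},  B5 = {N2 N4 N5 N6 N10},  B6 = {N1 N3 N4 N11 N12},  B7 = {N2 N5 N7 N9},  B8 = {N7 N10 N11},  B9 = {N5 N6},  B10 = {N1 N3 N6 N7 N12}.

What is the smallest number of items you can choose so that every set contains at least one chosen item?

Take H = {N1, N4, N5, N10}. Each listed set contains at least one of these, so H is a hitting set of size 4.
The sets B1, B4, B8, B9 are pairwise disjoint, so any hitting set needs a separate item for each — at least 4. Hence 4 is optimal.

4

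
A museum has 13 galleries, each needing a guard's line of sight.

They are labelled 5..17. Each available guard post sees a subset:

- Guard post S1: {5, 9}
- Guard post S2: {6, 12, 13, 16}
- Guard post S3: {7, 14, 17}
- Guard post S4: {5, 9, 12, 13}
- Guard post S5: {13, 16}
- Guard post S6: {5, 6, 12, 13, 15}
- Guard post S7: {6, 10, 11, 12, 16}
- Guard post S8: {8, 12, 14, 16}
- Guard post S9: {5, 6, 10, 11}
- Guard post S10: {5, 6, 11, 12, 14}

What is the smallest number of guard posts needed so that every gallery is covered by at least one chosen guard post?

5

Take {S3, S4, S6, S8, S9}. Their union is {5, 6, 7, 8, 9, 10, 11, 12, 13, 14, 15, 16, 17}, which is all 13 galleries.
No 4 of the 10 guard posts cover everything (all 210 combinations miss at least one gallery), so 5 is optimal.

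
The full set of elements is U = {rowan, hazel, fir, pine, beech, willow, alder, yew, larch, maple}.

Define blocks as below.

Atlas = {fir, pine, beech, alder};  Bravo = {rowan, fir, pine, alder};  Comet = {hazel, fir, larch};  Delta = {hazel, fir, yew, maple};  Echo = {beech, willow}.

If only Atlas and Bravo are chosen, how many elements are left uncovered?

5

Union of Atlas, Bravo = {rowan, fir, pine, beech, alder}.
Not covered: hazel, willow, yew, larch, maple — 5 elements.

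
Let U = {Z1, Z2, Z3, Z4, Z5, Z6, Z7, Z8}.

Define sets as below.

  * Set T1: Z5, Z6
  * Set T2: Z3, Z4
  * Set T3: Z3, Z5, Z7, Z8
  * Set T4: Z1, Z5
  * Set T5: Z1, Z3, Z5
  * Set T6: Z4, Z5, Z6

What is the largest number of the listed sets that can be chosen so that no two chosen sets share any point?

T2, T4 are pairwise disjoint (T2={Z3,Z4}; T4={Z1,Z5}).
Every remaining set overlaps one of these, and no 3 of the listed sets are pairwise disjoint, so 2 is the maximum.

2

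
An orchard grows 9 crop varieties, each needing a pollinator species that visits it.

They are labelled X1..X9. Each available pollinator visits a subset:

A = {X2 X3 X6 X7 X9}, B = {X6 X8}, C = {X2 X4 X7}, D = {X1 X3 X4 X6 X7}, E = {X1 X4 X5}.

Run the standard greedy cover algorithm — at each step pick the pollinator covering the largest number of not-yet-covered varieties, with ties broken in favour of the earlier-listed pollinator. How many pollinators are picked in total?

3

Greedy: pick A (covers 5 new) → pick E (covers 3 new) → pick B (covers 1 new). Total picks: 3.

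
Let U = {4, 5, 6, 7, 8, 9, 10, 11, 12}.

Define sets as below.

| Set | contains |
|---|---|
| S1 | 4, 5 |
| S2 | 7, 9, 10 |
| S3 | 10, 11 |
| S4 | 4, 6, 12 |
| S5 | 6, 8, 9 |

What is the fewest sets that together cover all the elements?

S1 and S2 and S3 and S4 and S5 together: S1 ∪ S2 ∪ S3 ∪ S4 ∪ S5 = {4, 5, 6, 7, 8, 9, 10, 11, 12} — every element is covered.
No 4 of the 5 sets cover everything (all 5 combinations miss at least one element), so 5 is optimal.

5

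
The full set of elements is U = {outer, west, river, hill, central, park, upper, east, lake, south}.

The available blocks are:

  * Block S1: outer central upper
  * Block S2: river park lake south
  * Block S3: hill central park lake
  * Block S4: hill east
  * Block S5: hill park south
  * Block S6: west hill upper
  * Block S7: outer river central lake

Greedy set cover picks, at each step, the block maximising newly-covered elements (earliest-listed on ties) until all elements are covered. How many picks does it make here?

Greedy: pick S2 (covers 4 new) → pick S1 (covers 3 new) → pick S4 (covers 2 new) → pick S6 (covers 1 new). Total picks: 4.

4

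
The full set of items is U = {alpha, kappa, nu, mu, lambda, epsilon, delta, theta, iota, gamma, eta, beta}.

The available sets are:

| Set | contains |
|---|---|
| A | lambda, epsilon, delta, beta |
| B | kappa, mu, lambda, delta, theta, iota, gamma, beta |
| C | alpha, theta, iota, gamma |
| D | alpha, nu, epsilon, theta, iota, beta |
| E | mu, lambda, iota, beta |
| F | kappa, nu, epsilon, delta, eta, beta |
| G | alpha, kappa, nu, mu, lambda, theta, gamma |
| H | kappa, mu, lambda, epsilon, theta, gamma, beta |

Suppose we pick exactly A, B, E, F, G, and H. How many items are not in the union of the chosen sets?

0

Union of A, B, E, F, G, H = {alpha, kappa, nu, mu, lambda, epsilon, delta, theta, iota, gamma, eta, beta} — that's every item, so 0 are uncovered.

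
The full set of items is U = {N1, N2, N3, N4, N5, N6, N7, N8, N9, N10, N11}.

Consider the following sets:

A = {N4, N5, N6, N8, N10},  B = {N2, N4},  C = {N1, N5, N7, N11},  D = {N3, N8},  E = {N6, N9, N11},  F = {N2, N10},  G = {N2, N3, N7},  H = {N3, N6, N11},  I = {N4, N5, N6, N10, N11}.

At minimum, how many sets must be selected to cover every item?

A and C and E and G together: A ∪ C ∪ E ∪ G = {N1, N2, N3, N4, N5, N6, N7, N8, N9, N10, N11} — every item is covered.
No 3 of the 9 sets cover everything (all 84 combinations miss at least one item), so 4 is optimal.

4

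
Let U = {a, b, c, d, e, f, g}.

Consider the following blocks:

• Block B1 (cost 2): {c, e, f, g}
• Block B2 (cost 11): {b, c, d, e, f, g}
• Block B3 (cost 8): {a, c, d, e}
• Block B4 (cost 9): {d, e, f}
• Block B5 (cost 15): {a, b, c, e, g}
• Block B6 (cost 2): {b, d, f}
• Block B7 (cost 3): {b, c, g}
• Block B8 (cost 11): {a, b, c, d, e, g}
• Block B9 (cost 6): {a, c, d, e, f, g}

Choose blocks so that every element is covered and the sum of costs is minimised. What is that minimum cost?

8

B6, B9 together cover every element (B6 ∪ B9 = {a, b, c, d, e, f, g}); total cost 2 + 6 = 8.
The greedy pick B1, B6, B9 costs 10; no covering selection beats 8.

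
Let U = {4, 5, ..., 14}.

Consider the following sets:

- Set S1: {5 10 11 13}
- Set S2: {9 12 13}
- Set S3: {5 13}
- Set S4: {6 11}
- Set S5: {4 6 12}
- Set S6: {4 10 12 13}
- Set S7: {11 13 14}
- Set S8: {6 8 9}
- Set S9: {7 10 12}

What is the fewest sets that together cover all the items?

5

Take {S1, S5, S7, S8, S9}. Their union is {4, 5, 6, 7, 8, 9, 10, 11, 12, 13, 14}, which is all 11 items.
No 4 of the 9 sets cover everything (all 126 combinations miss at least one item), so 5 is optimal.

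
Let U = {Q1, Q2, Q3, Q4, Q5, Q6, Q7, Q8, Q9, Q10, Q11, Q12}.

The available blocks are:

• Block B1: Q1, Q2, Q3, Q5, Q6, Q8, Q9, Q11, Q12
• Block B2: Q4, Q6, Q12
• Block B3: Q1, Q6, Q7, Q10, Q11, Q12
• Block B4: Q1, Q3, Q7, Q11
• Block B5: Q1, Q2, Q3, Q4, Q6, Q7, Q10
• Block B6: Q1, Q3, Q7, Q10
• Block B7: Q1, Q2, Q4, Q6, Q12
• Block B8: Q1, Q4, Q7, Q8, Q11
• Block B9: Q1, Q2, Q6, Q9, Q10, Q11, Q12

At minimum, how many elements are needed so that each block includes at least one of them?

2

H = {Q1, Q4} meets every block (each contains at least one member of H), and |H| = 2.
The blocks B2, B6 are pairwise disjoint, so any hitting set needs a separate element for each — at least 2. Hence 2 is optimal.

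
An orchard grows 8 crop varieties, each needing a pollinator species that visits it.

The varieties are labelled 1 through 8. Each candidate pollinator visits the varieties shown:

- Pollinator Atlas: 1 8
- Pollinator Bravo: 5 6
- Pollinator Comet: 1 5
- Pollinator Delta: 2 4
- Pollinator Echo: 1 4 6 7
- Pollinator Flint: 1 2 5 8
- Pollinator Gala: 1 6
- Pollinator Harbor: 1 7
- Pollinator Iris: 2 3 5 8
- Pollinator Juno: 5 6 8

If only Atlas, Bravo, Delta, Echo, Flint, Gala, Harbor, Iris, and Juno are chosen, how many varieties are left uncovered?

Union of Atlas, Bravo, Delta, Echo, Flint, Gala, Harbor, Iris, Juno = {1, 2, 3, 4, 5, 6, 7, 8} — that's every variety, so 0 are uncovered.

0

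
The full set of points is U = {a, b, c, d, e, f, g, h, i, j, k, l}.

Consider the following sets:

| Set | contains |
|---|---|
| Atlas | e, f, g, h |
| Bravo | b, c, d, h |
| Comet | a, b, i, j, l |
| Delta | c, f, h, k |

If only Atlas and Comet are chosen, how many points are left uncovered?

Union of Atlas, Comet = {a, b, e, f, g, h, i, j, l}.
Not covered: c, d, k — 3 points.

3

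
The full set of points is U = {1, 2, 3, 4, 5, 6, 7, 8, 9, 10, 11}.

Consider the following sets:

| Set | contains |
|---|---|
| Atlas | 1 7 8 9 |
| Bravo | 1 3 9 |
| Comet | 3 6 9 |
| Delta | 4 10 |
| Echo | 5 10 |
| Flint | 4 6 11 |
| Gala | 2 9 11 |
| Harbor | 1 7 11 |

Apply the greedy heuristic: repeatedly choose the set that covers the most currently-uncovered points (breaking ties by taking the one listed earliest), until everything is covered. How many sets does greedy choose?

5

Greedy: pick Atlas (covers 4 new) → pick Flint (covers 3 new) → pick Echo (covers 2 new) → pick Bravo (covers 1 new) → pick Gala (covers 1 new). Total picks: 5.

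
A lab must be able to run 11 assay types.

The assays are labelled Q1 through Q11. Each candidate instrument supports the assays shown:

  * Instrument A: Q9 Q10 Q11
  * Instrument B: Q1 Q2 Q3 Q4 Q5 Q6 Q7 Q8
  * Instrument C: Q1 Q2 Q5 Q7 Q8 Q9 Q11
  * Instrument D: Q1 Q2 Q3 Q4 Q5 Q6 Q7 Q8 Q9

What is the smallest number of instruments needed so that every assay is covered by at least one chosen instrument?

A and D together: A ∪ D = {Q1, Q2, Q3, Q4, Q5, Q6, Q7, Q8, Q9, Q10, Q11} — every assay is covered.
No single instrument has all 11 assays (the largest, D, has 9), so 2 is optimal.

2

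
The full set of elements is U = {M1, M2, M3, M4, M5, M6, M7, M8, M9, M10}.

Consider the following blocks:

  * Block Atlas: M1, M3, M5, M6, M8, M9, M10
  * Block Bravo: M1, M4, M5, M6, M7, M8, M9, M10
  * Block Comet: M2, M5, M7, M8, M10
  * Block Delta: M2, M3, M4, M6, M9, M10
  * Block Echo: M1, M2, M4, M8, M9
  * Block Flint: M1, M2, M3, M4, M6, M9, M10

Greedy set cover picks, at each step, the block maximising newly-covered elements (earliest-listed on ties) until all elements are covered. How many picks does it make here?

Greedy: pick Bravo (covers 8 new) → pick Delta (covers 2 new). Total picks: 2.

2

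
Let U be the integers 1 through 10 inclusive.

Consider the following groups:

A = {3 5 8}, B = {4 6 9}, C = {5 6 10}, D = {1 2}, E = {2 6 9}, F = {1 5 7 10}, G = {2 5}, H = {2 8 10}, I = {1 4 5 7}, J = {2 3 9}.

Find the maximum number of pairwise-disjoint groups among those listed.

A, B, D are pairwise disjoint (A={3,5,8}; B={4,6,9}; D={1,2}).
Every remaining group overlaps one of these, and no 4 of the listed groups are pairwise disjoint, so 3 is the maximum.

3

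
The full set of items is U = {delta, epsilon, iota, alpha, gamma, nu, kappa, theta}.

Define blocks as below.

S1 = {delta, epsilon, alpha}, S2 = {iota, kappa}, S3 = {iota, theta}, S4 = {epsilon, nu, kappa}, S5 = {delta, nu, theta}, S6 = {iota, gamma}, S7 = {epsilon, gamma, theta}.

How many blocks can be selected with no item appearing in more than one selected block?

2

S4, S6 are pairwise disjoint (S4={epsilon,nu,kappa}; S6={iota,gamma}).
Every remaining block overlaps one of these, and no 3 of the listed blocks are pairwise disjoint, so 2 is the maximum.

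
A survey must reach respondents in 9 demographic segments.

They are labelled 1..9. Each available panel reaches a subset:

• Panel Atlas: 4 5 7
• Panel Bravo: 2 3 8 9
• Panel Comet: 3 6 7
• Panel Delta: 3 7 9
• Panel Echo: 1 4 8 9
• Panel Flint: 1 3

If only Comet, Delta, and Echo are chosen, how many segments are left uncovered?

2

Union of Comet, Delta, Echo = {1, 3, 4, 6, 7, 8, 9}.
Not covered: 2, 5 — 2 segments.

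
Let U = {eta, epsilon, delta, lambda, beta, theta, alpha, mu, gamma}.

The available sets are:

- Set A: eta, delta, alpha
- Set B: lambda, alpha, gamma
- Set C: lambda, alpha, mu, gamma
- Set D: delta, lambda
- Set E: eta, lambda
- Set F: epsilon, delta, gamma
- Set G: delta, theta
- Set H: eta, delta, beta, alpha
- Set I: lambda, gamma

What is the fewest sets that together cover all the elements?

4

Take {C, F, G, H}. Their union is {eta, epsilon, delta, lambda, beta, theta, alpha, mu, gamma}, which is all 9 elements.
No 3 of the 9 sets cover everything (all 84 combinations miss at least one element), so 4 is optimal.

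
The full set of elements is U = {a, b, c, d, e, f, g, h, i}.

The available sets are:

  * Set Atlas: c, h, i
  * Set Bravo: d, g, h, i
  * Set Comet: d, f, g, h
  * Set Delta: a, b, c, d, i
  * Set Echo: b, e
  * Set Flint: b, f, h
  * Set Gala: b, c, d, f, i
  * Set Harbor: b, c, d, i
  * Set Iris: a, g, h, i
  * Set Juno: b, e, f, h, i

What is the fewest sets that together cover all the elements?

Gala, Iris, and Juno cover everything between them: the union {a, b, c, d, e, f, g, h, i} is all of U.
No 2 of the 10 sets cover everything (all 45 combinations miss at least one element), so 3 is optimal.

3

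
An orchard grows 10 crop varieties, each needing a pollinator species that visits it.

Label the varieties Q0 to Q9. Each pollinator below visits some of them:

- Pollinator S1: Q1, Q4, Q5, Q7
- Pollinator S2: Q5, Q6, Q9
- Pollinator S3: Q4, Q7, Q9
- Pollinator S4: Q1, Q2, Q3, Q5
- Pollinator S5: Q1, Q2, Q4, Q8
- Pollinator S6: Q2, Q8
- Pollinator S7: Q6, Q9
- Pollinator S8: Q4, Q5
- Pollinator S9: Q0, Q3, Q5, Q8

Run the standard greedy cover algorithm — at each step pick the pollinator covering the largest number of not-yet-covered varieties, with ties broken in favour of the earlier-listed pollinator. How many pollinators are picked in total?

Greedy: pick S1 (covers 4 new) → pick S9 (covers 3 new) → pick S2 (covers 2 new) → pick S4 (covers 1 new). Total picks: 4.

4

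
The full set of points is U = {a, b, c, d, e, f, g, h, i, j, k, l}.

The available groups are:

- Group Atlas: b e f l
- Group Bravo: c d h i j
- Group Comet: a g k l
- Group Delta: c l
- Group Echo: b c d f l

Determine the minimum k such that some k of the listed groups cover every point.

3

Take {Atlas, Bravo, Comet}. Their union is {a, b, c, d, e, f, g, h, i, j, k, l}, which is all 12 points.
Each group has at most 5 points, and 2·5 = 10 < 12 — so at least 3 groups are needed, and 3 is optimal.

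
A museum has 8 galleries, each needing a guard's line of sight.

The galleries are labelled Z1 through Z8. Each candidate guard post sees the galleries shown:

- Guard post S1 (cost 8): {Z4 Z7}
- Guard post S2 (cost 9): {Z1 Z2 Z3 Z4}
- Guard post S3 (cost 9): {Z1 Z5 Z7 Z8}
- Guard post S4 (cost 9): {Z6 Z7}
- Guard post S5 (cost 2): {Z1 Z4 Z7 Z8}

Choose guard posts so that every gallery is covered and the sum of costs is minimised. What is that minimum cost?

S2, S3, S4 together cover every gallery (S2 ∪ S3 ∪ S4 = {Z1, Z2, Z3, Z4, Z5, Z6, Z7, Z8}); total cost 9 + 9 + 9 = 27.
The greedy pick S5, S2, S3, S4 costs 29; no covering selection beats 27.

27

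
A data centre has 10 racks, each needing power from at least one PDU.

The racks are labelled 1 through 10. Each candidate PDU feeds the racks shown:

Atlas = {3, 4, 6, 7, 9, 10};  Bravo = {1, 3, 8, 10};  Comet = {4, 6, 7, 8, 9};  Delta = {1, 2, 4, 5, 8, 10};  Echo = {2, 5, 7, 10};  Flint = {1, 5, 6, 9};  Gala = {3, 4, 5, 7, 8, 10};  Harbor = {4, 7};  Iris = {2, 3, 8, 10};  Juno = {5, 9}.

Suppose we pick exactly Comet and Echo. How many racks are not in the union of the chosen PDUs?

Union of Comet, Echo = {2, 4, 5, 6, 7, 8, 9, 10}.
Not covered: 1, 3 — 2 racks.

2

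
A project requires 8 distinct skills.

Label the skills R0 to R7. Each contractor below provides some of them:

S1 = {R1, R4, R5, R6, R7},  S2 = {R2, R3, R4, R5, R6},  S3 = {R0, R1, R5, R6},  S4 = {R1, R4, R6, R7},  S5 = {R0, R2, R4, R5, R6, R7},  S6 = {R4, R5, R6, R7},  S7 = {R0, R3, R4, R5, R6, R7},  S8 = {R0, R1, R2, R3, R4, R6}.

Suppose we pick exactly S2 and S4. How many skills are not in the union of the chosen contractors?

Union of S2, S4 = {R1, R2, R3, R4, R5, R6, R7}.
Not covered: R0 — 1 skill.

1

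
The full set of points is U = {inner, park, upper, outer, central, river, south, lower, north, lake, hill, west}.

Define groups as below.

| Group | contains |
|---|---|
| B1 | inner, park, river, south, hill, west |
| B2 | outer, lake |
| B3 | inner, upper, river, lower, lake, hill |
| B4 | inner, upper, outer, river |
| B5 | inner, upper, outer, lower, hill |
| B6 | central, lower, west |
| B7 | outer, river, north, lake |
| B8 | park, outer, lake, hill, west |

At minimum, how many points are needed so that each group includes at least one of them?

Take H = {inner, outer, lower}. Each listed group contains at least one of these, so H is a hitting set of size 3.
No choice of 2 points meets every group, so 3 is the minimum.

3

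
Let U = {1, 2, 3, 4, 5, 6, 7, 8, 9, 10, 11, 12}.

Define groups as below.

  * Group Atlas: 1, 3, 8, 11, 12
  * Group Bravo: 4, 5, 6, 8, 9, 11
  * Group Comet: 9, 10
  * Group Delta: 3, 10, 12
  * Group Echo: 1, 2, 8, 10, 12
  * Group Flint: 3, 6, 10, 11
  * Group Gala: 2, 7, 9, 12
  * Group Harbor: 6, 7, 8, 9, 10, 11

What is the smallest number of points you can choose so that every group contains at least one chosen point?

H = {7, 10, 11} meets every group (each contains at least one member of H), and |H| = 3.
No choice of 2 points meets every group, so 3 is the minimum.

3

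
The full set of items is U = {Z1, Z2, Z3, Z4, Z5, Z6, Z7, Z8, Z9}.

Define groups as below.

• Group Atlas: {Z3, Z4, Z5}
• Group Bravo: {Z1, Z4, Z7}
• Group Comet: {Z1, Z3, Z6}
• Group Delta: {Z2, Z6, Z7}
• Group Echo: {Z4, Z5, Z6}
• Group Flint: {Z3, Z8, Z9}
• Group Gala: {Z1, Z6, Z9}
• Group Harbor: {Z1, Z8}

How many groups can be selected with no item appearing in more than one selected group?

3

Atlas, Delta, Harbor are pairwise disjoint (Atlas={Z3,Z4,Z5}; Delta={Z2,Z6,Z7}; Harbor={Z1,Z8}).
Every remaining group overlaps one of these, and no 4 of the listed groups are pairwise disjoint, so 3 is the maximum.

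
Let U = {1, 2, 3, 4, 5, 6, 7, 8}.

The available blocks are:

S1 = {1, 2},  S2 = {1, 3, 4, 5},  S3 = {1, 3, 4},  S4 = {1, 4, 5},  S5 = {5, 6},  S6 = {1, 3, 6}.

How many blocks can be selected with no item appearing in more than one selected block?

2

S3, S5 are pairwise disjoint (S3={1,3,4}; S5={5,6}).
Every remaining block overlaps one of these, and no 3 of the listed blocks are pairwise disjoint, so 2 is the maximum.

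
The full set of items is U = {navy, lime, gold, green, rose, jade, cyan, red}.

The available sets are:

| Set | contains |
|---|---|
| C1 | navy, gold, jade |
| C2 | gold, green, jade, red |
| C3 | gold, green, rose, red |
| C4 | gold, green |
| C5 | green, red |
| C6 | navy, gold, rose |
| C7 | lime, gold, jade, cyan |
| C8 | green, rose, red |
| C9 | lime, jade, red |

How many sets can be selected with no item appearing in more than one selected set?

C1, C8 are pairwise disjoint (C1={navy,gold,jade}; C8={green,rose,red}).
Every remaining set overlaps one of these, and no 3 of the listed sets are pairwise disjoint, so 2 is the maximum.

2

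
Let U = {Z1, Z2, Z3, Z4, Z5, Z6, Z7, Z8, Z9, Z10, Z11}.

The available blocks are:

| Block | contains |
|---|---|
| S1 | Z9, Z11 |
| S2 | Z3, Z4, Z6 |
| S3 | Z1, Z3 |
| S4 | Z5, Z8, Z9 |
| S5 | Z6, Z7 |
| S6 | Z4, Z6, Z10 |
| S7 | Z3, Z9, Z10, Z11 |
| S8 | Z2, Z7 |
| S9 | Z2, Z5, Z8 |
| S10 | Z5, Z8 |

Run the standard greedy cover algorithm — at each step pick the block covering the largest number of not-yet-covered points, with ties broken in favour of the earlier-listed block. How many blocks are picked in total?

Greedy: pick S7 (covers 4 new) → pick S9 (covers 3 new) → pick S2 (covers 2 new) → pick S3 (covers 1 new) → pick S5 (covers 1 new). Total picks: 5.

5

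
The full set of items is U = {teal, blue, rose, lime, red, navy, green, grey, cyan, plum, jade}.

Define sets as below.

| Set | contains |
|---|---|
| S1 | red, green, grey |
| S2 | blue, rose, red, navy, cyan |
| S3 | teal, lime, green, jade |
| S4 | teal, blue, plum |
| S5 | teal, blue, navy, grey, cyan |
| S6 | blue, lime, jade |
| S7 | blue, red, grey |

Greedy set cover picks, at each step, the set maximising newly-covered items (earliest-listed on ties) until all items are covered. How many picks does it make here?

Greedy: pick S2 (covers 5 new) → pick S3 (covers 4 new) → pick S1 (covers 1 new) → pick S4 (covers 1 new). Total picks: 4.

4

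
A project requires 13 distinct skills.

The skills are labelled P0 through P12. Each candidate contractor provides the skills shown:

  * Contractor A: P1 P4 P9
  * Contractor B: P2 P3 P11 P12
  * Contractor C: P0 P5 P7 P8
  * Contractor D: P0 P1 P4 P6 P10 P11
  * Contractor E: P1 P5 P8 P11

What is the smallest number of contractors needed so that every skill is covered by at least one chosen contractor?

4

A and B and C and D together: A ∪ B ∪ C ∪ D = {P0, P1, P2, P3, P4, P5, P6, P7, P8, P9, P10, P11, P12} — every skill is covered.
Only D contains P6, so D is forced; the remaining 7 skills need at least 3 more contractors (each remaining contractor adds at most 3) — so at least 4 contractors are needed, and 4 is optimal.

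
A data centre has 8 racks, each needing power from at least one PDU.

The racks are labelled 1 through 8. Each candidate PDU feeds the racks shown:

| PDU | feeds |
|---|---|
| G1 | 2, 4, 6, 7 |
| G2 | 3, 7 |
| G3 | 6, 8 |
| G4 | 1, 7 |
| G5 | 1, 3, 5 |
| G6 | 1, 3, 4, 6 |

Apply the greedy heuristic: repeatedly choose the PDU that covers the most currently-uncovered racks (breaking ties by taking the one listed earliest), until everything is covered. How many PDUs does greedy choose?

Greedy: pick G1 (covers 4 new) → pick G5 (covers 3 new) → pick G3 (covers 1 new). Total picks: 3.

3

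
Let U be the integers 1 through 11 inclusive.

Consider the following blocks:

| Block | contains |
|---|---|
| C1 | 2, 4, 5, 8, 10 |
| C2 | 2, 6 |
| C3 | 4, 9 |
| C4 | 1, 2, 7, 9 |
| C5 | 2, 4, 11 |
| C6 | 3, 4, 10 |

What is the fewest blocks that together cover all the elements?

Take {C1, C2, C4, C5, C6}. Their union is {1, 2, 3, 4, 5, 6, 7, 8, 9, 10, 11}, which is all 11 elements.
No 4 of the 6 blocks cover everything (all 15 combinations miss at least one element), so 5 is optimal.

5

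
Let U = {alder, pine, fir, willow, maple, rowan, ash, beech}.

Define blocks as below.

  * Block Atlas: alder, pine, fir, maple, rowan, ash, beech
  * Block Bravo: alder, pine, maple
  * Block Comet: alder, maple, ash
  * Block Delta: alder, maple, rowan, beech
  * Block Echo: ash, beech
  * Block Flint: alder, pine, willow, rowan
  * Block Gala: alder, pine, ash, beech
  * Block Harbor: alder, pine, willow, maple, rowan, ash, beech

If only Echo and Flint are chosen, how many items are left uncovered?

2

Union of Echo, Flint = {alder, pine, willow, rowan, ash, beech}.
Not covered: fir, maple — 2 items.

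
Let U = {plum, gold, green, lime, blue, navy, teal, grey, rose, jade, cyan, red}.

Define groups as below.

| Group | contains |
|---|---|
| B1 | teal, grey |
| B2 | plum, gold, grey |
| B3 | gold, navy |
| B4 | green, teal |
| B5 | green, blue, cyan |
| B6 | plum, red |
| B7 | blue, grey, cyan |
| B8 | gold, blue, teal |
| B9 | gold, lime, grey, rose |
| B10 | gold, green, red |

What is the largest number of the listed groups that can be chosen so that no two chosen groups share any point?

B3, B4, B6, B7 are pairwise disjoint (B3={gold,navy}; B4={green,teal}; B6={plum,red}; B7={blue,grey,cyan}).
Every remaining group overlaps one of these, and no 5 of the listed groups are pairwise disjoint, so 4 is the maximum.

4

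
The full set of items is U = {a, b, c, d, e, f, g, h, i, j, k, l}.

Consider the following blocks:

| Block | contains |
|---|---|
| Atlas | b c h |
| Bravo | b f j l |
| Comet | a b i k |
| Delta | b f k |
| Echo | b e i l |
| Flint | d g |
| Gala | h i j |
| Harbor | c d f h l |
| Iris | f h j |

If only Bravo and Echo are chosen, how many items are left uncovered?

6

Union of Bravo, Echo = {b, e, f, i, j, l}.
Not covered: a, c, d, g, h, k — 6 items.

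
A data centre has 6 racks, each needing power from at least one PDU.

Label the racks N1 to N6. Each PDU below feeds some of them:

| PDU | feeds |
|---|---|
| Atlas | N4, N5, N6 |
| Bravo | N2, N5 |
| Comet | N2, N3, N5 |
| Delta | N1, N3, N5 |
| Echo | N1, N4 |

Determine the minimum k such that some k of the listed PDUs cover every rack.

Atlas and Comet and Echo together: Atlas ∪ Comet ∪ Echo = {N1, N2, N3, N4, N5, N6} — every rack is covered.
Only Atlas contains N6, so Atlas is forced; the remaining 3 racks need at least 2 more PDUs (each remaining PDU adds at most 2) — so at least 3 PDUs are needed, and 3 is optimal.

3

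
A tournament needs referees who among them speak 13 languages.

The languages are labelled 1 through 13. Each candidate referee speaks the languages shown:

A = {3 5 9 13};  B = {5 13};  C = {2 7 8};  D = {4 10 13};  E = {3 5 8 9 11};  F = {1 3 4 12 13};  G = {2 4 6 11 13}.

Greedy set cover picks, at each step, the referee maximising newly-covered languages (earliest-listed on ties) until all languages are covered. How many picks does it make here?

Greedy: pick E (covers 5 new) → pick F (covers 4 new) → pick C (covers 2 new) → pick D (covers 1 new) → pick G (covers 1 new). Total picks: 5.

5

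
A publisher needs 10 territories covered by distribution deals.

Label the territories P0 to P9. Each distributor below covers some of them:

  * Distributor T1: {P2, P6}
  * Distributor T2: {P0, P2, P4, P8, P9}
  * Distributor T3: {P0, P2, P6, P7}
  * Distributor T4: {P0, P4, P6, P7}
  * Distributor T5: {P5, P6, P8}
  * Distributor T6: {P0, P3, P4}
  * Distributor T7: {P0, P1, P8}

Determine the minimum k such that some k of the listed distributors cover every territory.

T2 and T4 and T5 and T6 and T7 together: T2 ∪ T4 ∪ T5 ∪ T6 ∪ T7 = {P0, P1, P2, P3, P4, P5, P6, P7, P8, P9} — every territory is covered.
No 4 of the 7 distributors cover everything (all 35 combinations miss at least one territory), so 5 is optimal.

5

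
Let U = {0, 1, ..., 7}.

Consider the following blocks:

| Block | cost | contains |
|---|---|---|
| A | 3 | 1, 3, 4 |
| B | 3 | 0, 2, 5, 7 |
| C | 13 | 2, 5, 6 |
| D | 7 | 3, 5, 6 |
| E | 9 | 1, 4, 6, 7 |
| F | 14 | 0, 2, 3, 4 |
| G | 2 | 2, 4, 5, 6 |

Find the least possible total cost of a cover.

8

A, B, G together cover every element (A ∪ B ∪ G = {0, 1, 2, 3, 4, 5, 6, 7}); total cost 3 + 3 + 2 = 8.
No covering selection has total cost below 8.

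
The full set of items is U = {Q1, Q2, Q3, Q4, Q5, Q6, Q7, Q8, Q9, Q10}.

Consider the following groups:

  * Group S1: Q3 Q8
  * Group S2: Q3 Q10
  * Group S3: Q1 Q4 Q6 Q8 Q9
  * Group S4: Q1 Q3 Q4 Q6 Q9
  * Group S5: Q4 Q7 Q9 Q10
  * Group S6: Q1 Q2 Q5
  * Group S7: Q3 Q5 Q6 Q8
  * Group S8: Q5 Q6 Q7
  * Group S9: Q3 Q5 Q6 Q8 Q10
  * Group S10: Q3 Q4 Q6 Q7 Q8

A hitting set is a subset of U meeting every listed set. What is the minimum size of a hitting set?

3

H = {Q1, Q3, Q7} meets every group (each contains at least one member of H), and |H| = 3.
The groups S1, S5, S6 are pairwise disjoint, so any hitting set needs a separate item for each — at least 3. Hence 3 is optimal.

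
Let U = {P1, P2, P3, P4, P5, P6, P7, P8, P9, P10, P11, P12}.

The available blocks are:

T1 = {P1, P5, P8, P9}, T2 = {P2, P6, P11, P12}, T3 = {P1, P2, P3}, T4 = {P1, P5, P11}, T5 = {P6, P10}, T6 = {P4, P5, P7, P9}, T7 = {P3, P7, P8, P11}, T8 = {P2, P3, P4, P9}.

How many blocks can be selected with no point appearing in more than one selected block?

3

T3, T5, T6 are pairwise disjoint (T3={P1,P2,P3}; T5={P6,P10}; T6={P4,P5,P7,P9}).
Every remaining block overlaps one of these, and no 4 of the listed blocks are pairwise disjoint, so 3 is the maximum.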